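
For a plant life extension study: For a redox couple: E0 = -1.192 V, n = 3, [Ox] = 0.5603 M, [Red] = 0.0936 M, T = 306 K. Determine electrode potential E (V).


Apply the Nernst equation: E = E0 + (RT/nF)*ln([Ox]/[Red])
Step 1: RT/nF = 8.314*306/(3*96485) = 0.00878922 V
Step 2: [Ox]/[Red] = 0.5603/0.0936 = 5.986111
Step 3: ln(5.986111) = 1.789442
Step 4: correction = 0.00878922 * 1.789442 = 0.0157 V
E = -1.192 + 0.0157 = -1.1763 V

-1.1763 V


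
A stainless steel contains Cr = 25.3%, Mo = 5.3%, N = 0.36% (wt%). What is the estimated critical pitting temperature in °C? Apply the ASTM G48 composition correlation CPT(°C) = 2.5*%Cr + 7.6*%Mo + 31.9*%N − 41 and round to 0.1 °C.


Apply the ASTM G48 empirical CPT estimate: CPT(°C) = 2.5*%Cr + 7.6*%Mo + 31.9*%N − 41
2.5*25.3 = 63.25; 7.6*5.3 = 40.28; 31.9*0.36 = 11.484
CPT = 63.25 + 40.28 + 11.484 − 41 = 74.014 °C
Rounded to 0.1 °C: CPT ≈ 74.0 °C

74.0 °C


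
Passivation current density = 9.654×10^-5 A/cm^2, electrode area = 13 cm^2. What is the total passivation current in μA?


I = i_pass * A, then convert A → μA (×10^6)
I = 9.654×10^-5 * 13 * 10^6 = 1255.02 μA

1255.02 μA


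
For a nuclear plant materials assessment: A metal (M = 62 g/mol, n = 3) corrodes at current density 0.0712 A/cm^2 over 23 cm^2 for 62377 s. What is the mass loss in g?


Apply Faraday's law: m = i*A*t*M / (n*F)
Total charge passed Q = i*A*t = 0.0712*23*62377 = 102148.5752 C
m = Q*M/(n*F) = 102148.5752*62/(3*96485) = 21.87978 g

21.87978 g


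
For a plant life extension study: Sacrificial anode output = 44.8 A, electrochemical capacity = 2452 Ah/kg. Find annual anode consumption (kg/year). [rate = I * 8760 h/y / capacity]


Annual consumption = current * hours per year / capacity
Rate = 44.8 * 8760 / 2452 = 160.1 kg/year

160.1 kg/year


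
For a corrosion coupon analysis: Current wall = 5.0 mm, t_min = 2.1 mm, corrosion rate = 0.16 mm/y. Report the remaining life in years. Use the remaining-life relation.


Apply the remaining-life relation: RL = (t_current − t_min) / CR
RL = (5.0 − 2.1) / 0.16 = 2.9 / 0.16 = 18.1 years

18.1 years


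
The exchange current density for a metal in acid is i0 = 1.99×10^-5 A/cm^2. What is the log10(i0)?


i0 = 1.99×10^-5 A/cm^2
log10(i0) = -4.701

-4.701


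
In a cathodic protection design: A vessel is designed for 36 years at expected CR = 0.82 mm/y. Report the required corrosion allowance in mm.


Corrosion allowance = CR × design life
CA = 0.82 * 36 = 29.52 mm

29.52 mm


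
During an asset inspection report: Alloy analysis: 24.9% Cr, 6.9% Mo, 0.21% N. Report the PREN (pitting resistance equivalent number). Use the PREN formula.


Apply the PREN formula: PREN = Cr + 3.3*Mo + 16*N
PREN = 24.9 + 3.3*6.9 + 16*0.21
PREN = 24.9 + 22.77 + 3.36 = 51.03

51.03


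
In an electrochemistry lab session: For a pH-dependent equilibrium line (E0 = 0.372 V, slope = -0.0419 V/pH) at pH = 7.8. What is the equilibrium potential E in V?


Apply the Pourbaix line equation: E = E0 + slope*pH
E = 0.372 + (-0.0419)*7.8 = 0.372 + (-0.32682) = 0.04518 V
Rounded to 4 decimal places: E = 0.0452 V

0.0452 V


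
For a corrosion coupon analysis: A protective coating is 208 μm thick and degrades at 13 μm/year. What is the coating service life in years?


Service life = thickness / degradation rate
Life = 208 / 13 = 16.0 years

16.0 years


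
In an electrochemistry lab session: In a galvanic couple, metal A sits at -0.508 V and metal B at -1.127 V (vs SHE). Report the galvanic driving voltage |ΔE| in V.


Driving voltage is the absolute potential difference.
|ΔE| = |-0.508 − (-1.127)| = 0.619 V

0.619 V


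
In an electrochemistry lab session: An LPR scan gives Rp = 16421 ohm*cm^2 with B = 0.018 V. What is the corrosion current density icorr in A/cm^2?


Apply the Stern-Geary relation: icorr = B / Rp
icorr = 0.018 / 16421 = 1.096×10^-6 A/cm^2

1.096×10^-6 A/cm^2


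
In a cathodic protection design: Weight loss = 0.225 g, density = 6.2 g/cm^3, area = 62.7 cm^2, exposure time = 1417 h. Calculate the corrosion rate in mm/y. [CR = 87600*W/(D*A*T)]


Apply the mm/y weight-loss relation: CR = 87600 * W / (D * A * T)
Numerator: 87600 * 0.225 = 19710.0
Denominator: 6.2 * 62.7 * 1417 = 550844.58
CR = 19710.0 / 550844.58 = 0.0358 mm/y

0.0358 mm/y


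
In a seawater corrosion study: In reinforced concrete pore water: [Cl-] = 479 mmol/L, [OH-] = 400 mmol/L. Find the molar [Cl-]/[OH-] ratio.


Threshold parameter = [Cl-] / [OH-] (molar basis; both in mmol/L, so units cancel)
Ratio = 479 / 400 = 1.2

1.2


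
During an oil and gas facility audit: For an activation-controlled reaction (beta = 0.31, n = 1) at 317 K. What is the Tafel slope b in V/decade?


Apply the Tafel slope relation: b = 2.303*R*T/(beta*n*F)
Numerator: 2.303 * 8.314 * 317 = 6069.64
Denominator: 0.31 * 1 * 96485 = 29910.35
b = 6069.64 / 29910.35 = 0.2029 V/decade

0.2029 V/decade


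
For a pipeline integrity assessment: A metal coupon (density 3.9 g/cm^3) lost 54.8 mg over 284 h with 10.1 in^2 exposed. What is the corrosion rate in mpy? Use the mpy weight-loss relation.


Apply the mpy weight-loss relation: CR = 534 * W / (D * A * T)
Numerator: 534 * 54.8 = 29263.2
Denominator: 3.9 * 10.1 * 284 = 11186.76
CR = 29263.2 / 11186.76 = 2.6159 mpy

2.6159 mpy


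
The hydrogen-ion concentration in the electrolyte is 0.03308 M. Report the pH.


pH = −log10[H+]
pH = −log10(0.03308) = 1.48

1.48


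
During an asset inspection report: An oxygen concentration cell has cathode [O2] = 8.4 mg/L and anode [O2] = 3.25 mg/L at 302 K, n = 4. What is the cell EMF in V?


Apply the Nernst concentration-cell relation: E = (RT/nF)*ln(C_cathode/C_anode)
RT/nF = 8.314*302/(4*96485) = 0.00650575 V
ln(8.4/3.25) = 0.94958
E = 0.00650575 * 0.94958 = 0.00618 V

0.00618 V


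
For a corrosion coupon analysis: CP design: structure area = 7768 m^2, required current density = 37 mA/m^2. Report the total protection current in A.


I = area * current density, then convert mA → A (÷1000)
I = 7768 * 37 / 1000 = 287.42 A

287.42 A


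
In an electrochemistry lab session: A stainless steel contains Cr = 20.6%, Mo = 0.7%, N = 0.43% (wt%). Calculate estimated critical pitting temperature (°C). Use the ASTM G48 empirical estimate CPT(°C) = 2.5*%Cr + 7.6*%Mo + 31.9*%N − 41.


Apply the ASTM G48 empirical CPT estimate: CPT(°C) = 2.5*%Cr + 7.6*%Mo + 31.9*%N − 41
2.5*20.6 = 51.5; 7.6*0.7 = 5.32; 31.9*0.43 = 13.717
CPT = 51.5 + 5.32 + 13.717 − 41 = 29.537 °C
Rounded to 0.1 °C: CPT ≈ 29.5 °C

29.5 °C


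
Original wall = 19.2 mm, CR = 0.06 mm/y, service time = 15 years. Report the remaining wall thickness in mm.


Remaining wall = original − CR × time
t = 19.2 − 0.06*15 = 19.2 − 0.9 = 18.3 mm

18.3 mm


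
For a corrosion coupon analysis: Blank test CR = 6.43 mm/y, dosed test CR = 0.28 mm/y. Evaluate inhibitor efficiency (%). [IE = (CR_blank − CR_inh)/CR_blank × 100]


Apply the inhibitor-efficiency definition: IE = (CR_blank − CR_inh)/CR_blank × 100
IE = (6.43 − 0.28) / 6.43 × 100
IE = 6.15 / 6.43 × 100 = 95.6 %

95.6 %


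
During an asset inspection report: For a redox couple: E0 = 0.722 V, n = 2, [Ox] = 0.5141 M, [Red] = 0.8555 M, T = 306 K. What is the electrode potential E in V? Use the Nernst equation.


Apply the Nernst equation: E = E0 + (RT/nF)*ln([Ox]/[Red])
Step 1: RT/nF = 8.314*306/(2*96485) = 0.01318383 V
Step 2: [Ox]/[Red] = 0.5141/0.8555 = 0.600935
Step 3: ln(0.600935) = -0.509269
Step 4: correction = 0.01318383 * -0.509269 = -0.0067 V
E = 0.722 + -0.0067 = 0.7153 V

0.7153 V


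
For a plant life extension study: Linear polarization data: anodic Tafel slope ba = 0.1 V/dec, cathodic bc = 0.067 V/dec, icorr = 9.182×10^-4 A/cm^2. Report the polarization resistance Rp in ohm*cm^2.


Apply the Stern-Geary equation: Rp = ba*bc / (2.303*icorr*(ba+bc))
ba*bc = 0.1*0.067 = 0.0067
ba+bc = 0.167; 2.303*icorr*(ba+bc) = 2.303*9.182×10^-4*0.167 = 3.5314064×10^-4
Rp = 0.0067 / 3.5314064×10^-4 = 19.0 ohm*cm^2

19.0 ohm*cm^2


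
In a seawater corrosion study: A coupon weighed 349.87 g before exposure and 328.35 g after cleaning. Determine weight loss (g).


Weight loss = initial − final
WL = 349.87 − 328.35 = 21.52 g

21.52 g


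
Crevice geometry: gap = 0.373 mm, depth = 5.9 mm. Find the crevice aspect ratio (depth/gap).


Aspect ratio = depth / gap
Ratio = 5.9 / 0.373 = 15.8

15.8


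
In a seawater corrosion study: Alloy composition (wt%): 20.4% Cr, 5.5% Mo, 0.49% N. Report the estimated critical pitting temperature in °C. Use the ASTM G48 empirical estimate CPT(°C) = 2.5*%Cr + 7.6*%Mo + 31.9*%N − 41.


Apply the ASTM G48 empirical CPT estimate: CPT(°C) = 2.5*%Cr + 7.6*%Mo + 31.9*%N − 41
2.5*20.4 = 51; 7.6*5.5 = 41.8; 31.9*0.49 = 15.631
CPT = 51 + 41.8 + 15.631 − 41 = 67.431 °C
Rounded to 0.1 °C: CPT ≈ 67.4 °C

67.4 °C


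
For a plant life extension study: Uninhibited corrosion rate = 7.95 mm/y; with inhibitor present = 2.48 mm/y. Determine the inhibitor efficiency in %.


Apply the inhibitor-efficiency definition: IE = (CR_blank − CR_inh)/CR_blank × 100
IE = (7.95 − 2.48) / 7.95 × 100
IE = 5.47 / 7.95 × 100 = 68.8 %

68.8 %


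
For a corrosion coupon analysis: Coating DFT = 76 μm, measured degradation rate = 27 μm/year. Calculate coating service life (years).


Service life = thickness / degradation rate
Life = 76 / 27 = 2.8 years

2.8 years


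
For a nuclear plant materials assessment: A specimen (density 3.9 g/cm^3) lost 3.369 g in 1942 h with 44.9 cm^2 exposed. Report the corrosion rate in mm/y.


Apply the mm/y weight-loss relation: CR = 87600 * W / (D * A * T)
Numerator: 87600 * 3.369 = 295124.4
Denominator: 3.9 * 44.9 * 1942 = 340063.62
CR = 295124.4 / 340063.62 = 0.86785 mm/y

0.86785 mm/y


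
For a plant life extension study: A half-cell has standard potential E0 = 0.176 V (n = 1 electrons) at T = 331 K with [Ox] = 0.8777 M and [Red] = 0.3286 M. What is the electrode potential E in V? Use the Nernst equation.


Apply the Nernst equation: E = E0 + (RT/nF)*ln([Ox]/[Red])
Step 1: RT/nF = 8.314*331/(1*96485) = 0.02852188 V
Step 2: [Ox]/[Red] = 0.8777/0.3286 = 2.671029
Step 3: ln(2.671029) = 0.982464
Step 4: correction = 0.02852188 * 0.982464 = 0.028 V
E = 0.176 + 0.028 = 0.204 V

0.204 V


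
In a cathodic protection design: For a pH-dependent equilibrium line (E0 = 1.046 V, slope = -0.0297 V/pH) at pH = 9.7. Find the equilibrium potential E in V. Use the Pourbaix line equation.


Apply the Pourbaix line equation: E = E0 + slope*pH
E = 1.046 + (-0.0297)*9.7 = 1.046 + (-0.28809) = 0.75791 V
Rounded to 3 decimal places: E = 0.758 V

0.758 V


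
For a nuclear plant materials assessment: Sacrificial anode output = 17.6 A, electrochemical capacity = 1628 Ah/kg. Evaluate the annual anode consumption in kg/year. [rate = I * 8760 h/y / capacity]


Annual consumption = current * hours per year / capacity
Rate = 17.6 * 8760 / 1628 = 94.7 kg/year

94.7 kg/year


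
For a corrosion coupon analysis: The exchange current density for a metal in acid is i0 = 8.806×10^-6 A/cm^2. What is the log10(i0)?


i0 = 8.806×10^-6 A/cm^2
log10(i0) = -5.055

-5.055


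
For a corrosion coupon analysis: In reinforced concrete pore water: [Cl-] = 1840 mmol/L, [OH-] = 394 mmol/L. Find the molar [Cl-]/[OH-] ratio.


Threshold parameter = [Cl-] / [OH-] (molar basis; both in mmol/L, so units cancel)
Ratio = 1840 / 394 = 4.67

4.67


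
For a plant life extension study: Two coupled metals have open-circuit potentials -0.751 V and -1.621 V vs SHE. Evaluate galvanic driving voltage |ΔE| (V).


Driving voltage is the absolute potential difference.
|ΔE| = |-0.751 − (-1.621)| = 0.87 V

0.87 V


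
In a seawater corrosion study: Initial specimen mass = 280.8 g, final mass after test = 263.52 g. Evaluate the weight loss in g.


Weight loss = initial − final
WL = 280.8 − 263.52 = 17.28 g

17.28 g


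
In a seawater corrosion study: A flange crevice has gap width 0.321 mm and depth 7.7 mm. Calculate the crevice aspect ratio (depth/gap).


Aspect ratio = depth / gap
Ratio = 7.7 / 0.321 = 24.0

24.0


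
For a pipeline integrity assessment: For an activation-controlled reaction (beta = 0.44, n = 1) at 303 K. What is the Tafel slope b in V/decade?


Apply the Tafel slope relation: b = 2.303*R*T/(beta*n*F)
Numerator: 2.303 * 8.314 * 303 = 5801.58
Denominator: 0.44 * 1 * 96485 = 42453.4
b = 5801.58 / 42453.4 = 0.137 V/decade

0.137 V/decade


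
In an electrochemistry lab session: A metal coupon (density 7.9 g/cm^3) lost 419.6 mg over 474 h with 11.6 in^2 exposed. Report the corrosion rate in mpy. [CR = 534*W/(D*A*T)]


Apply the mpy weight-loss relation: CR = 534 * W / (D * A * T)
Numerator: 534 * 419.6 = 224066.4
Denominator: 7.9 * 11.6 * 474 = 43437.36
CR = 224066.4 / 43437.36 = 5.15838 mpy

5.15838 mpy


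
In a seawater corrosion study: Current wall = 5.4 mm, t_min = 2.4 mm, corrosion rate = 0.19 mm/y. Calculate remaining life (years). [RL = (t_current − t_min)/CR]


Apply the remaining-life relation: RL = (t_current − t_min) / CR
RL = (5.4 − 2.4) / 0.19 = 3.0 / 0.19 = 15.8 years

15.8 years


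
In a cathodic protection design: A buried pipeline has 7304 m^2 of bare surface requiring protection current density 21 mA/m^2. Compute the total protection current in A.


I = area * current density, then convert mA → A (÷1000)
I = 7304 * 21 / 1000 = 153.38 A

153.38 A


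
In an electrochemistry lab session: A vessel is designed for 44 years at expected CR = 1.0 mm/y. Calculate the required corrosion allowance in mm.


Corrosion allowance = CR × design life
CA = 1.0 * 44 = 44.0 mm

44.0 mm


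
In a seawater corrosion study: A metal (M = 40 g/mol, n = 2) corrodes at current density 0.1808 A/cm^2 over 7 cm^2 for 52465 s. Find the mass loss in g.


Apply Faraday's law: m = i*A*t*M / (n*F)
Total charge passed Q = i*A*t = 0.1808*7*52465 = 66399.704 C
m = Q*M/(n*F) = 66399.704*40/(2*96485) = 13.76374 g

13.76374 g


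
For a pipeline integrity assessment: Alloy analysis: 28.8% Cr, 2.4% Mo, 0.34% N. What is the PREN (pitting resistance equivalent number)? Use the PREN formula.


Apply the PREN formula: PREN = Cr + 3.3*Mo + 16*N
PREN = 28.8 + 3.3*2.4 + 16*0.34
PREN = 28.8 + 7.92 + 5.44 = 42.16

42.16


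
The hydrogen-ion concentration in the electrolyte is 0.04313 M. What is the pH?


pH = −log10[H+]
pH = −log10(0.04313) = 1.37

1.37


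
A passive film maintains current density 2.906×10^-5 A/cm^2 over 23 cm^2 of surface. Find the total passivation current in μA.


I = i_pass * A, then convert A → μA (×10^6)
I = 2.906×10^-5 * 23 * 10^6 = 668.38 μA

668.38 μA


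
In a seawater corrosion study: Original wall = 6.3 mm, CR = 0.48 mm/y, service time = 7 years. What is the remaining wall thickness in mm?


Remaining wall = original − CR × time
t = 6.3 − 0.48*7 = 6.3 − 3.36 = 2.94 mm

2.94 mm


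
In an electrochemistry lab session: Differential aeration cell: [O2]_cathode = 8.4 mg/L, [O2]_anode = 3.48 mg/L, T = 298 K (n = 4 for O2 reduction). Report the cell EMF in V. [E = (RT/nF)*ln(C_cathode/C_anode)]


Apply the Nernst concentration-cell relation: E = (RT/nF)*ln(C_cathode/C_anode)
RT/nF = 8.314*298/(4*96485) = 0.00641958 V
ln(8.4/3.48) = 0.8812
E = 0.00641958 * 0.8812 = 0.00566 V

0.00566 V


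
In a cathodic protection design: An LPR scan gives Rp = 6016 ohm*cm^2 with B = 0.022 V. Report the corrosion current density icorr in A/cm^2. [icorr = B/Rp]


Apply the Stern-Geary relation: icorr = B / Rp
icorr = 0.022 / 6016 = 3.657×10^-6 A/cm^2

3.657×10^-6 A/cm^2


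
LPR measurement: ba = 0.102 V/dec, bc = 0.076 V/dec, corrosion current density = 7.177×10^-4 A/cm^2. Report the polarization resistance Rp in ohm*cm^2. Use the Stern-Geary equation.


Apply the Stern-Geary equation: Rp = ba*bc / (2.303*icorr*(ba+bc))
ba*bc = 0.102*0.076 = 0.007752
ba+bc = 0.178; 2.303*icorr*(ba+bc) = 2.303*7.177×10^-4*0.178 = 2.9420963×10^-4
Rp = 0.007752 / 2.9420963×10^-4 = 26.3 ohm*cm^2

26.3 ohm*cm^2


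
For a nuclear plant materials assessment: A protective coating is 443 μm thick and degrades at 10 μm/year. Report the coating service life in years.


Service life = thickness / degradation rate
Life = 443 / 10 = 44.3 years

44.3 years


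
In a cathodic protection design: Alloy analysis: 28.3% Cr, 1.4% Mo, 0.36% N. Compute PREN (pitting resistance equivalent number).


Apply the PREN formula: PREN = Cr + 3.3*Mo + 16*N
PREN = 28.3 + 3.3*1.4 + 16*0.36
PREN = 28.3 + 4.62 + 5.76 = 38.68

38.68


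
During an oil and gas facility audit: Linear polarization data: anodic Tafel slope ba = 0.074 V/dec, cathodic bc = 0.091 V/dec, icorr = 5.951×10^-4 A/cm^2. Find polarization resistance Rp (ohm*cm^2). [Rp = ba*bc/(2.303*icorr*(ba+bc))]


Apply the Stern-Geary equation: Rp = ba*bc / (2.303*icorr*(ba+bc))
ba*bc = 0.074*0.091 = 0.006734
ba+bc = 0.165; 2.303*icorr*(ba+bc) = 2.303*5.951×10^-4*0.165 = 2.2613502×10^-4
Rp = 0.006734 / 2.2613502×10^-4 = 29.8 ohm*cm^2

29.8 ohm*cm^2


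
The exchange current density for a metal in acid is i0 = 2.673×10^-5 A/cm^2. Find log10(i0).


i0 = 2.673×10^-5 A/cm^2
log10(i0) = -4.573

-4.573


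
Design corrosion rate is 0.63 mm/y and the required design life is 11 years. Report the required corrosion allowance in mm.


Corrosion allowance = CR × design life
CA = 0.63 * 11 = 6.93 mm

6.93 mm


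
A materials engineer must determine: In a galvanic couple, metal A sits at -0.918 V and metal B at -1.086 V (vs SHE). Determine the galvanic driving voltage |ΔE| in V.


Driving voltage is the absolute potential difference.
|ΔE| = |-0.918 − (-1.086)| = 0.168 V

0.168 V


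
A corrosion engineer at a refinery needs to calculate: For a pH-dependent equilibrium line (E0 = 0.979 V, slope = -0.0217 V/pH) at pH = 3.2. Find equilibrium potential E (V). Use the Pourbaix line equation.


Apply the Pourbaix line equation: E = E0 + slope*pH
E = 0.979 + (-0.0217)*3.2 = 0.979 + (-0.06944) = 0.90956 V
Rounded to 3 decimal places: E = 0.910 V

0.910 V


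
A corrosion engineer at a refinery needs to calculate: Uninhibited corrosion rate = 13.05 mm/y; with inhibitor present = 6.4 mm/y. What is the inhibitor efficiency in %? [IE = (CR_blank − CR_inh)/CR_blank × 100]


Apply the inhibitor-efficiency definition: IE = (CR_blank − CR_inh)/CR_blank × 100
IE = (13.05 − 6.4) / 13.05 × 100
IE = 6.65 / 13.05 × 100 = 51.0 %

51.0 %


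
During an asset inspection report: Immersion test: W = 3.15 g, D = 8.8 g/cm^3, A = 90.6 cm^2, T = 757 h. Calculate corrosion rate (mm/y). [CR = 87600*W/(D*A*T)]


Apply the mm/y weight-loss relation: CR = 87600 * W / (D * A * T)
Numerator: 87600 * 3.15 = 275940.0
Denominator: 8.8 * 90.6 * 757 = 603540.96
CR = 275940.0 / 603540.96 = 0.457202 mm/y

0.457202 mm/y


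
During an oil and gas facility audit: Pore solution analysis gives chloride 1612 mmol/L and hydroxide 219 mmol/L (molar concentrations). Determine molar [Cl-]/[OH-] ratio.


Threshold parameter = [Cl-] / [OH-] (molar basis; both in mmol/L, so units cancel)
Ratio = 1612 / 219 = 7.36

7.36


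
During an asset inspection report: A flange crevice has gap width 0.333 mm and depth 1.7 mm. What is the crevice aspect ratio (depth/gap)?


Aspect ratio = depth / gap
Ratio = 1.7 / 0.333 = 5.1

5.1


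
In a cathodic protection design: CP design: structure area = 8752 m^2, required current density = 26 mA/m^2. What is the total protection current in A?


I = area * current density, then convert mA → A (÷1000)
I = 8752 * 26 / 1000 = 227.55 A

227.55 A


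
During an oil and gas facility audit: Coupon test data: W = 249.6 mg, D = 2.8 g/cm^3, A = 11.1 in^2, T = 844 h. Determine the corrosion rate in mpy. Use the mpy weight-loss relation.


Apply the mpy weight-loss relation: CR = 534 * W / (D * A * T)
Numerator: 534 * 249.6 = 133286.4
Denominator: 2.8 * 11.1 * 844 = 26231.52
CR = 133286.4 / 26231.52 = 5.081 mpy

5.081 mpy


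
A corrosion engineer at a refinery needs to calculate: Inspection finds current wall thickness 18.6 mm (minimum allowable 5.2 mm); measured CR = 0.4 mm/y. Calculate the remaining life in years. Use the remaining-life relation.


Apply the remaining-life relation: RL = (t_current − t_min) / CR
RL = (18.6 − 5.2) / 0.4 = 13.4 / 0.4 = 33.5 years

33.5 years


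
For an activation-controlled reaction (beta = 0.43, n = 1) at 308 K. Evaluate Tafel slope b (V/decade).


Apply the Tafel slope relation: b = 2.303*R*T/(beta*n*F)
Numerator: 2.303 * 8.314 * 308 = 5897.32
Denominator: 0.43 * 1 * 96485 = 41488.55
b = 5897.32 / 41488.55 = 0.1421 V/decade

0.1421 V/decade


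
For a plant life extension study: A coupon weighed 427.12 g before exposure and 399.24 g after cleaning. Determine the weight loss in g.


Weight loss = initial − final
WL = 427.12 − 399.24 = 27.88 g

27.88 g


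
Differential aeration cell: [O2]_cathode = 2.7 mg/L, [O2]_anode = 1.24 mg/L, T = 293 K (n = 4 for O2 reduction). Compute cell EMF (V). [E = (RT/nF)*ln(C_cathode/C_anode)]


Apply the Nernst concentration-cell relation: E = (RT/nF)*ln(C_cathode/C_anode)
RT/nF = 8.314*293/(4*96485) = 0.00631187 V
ln(2.7/1.24) = 0.77814
E = 0.00631187 * 0.77814 = 0.00491 V

0.00491 V


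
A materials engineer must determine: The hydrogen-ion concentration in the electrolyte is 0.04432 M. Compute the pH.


pH = −log10[H+]
pH = −log10(0.04432) = 1.35

1.35


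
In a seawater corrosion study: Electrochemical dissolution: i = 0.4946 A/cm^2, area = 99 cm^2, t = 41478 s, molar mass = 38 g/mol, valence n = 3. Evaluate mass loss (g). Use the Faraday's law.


Apply Faraday's law: m = i*A*t*M / (n*F)
Total charge passed Q = i*A*t = 0.4946*99*41478 = 2030986.8612 C
m = Q*M/(n*F) = 2030986.8612*38/(3*96485) = 266.63 g

266.63 g


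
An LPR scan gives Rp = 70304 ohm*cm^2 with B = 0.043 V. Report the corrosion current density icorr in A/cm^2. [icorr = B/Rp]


Apply the Stern-Geary relation: icorr = B / Rp
icorr = 0.043 / 70304 = 6.116×10^-7 A/cm^2

6.116×10^-7 A/cm^2


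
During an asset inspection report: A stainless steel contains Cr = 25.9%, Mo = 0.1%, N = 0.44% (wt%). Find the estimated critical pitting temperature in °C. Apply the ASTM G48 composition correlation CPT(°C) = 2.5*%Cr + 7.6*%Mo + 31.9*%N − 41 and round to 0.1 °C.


Apply the ASTM G48 empirical CPT estimate: CPT(°C) = 2.5*%Cr + 7.6*%Mo + 31.9*%N − 41
2.5*25.9 = 64.75; 7.6*0.1 = 0.76; 31.9*0.44 = 14.036
CPT = 64.75 + 0.76 + 14.036 − 41 = 38.546 °C
Rounded to 0.1 °C: CPT ≈ 38.5 °C

38.5 °C


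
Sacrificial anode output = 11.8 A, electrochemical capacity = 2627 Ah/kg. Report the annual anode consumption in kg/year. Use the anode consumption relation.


Annual consumption = current * hours per year / capacity
Rate = 11.8 * 8760 / 2627 = 39.3 kg/year

39.3 kg/year


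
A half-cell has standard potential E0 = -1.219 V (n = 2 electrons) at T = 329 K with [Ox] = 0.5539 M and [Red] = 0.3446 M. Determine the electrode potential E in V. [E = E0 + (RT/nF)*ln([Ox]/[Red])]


Apply the Nernst equation: E = E0 + (RT/nF)*ln([Ox]/[Red])
Step 1: RT/nF = 8.314*329/(2*96485) = 0.01417477 V
Step 2: [Ox]/[Red] = 0.5539/0.3446 = 1.607371
Step 3: ln(1.607371) = 0.4746
Step 4: correction = 0.01417477 * 0.4746 = 0.007 V
E = -1.219 + 0.007 = -1.212 V

-1.212 V


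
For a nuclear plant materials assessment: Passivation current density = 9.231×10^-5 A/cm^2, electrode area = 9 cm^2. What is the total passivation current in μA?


I = i_pass * A, then convert A → μA (×10^6)
I = 9.231×10^-5 * 9 * 10^6 = 830.79 μA

830.79 μA


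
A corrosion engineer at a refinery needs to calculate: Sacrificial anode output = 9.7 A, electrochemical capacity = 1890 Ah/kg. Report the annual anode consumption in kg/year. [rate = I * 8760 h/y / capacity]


Annual consumption = current * hours per year / capacity
Rate = 9.7 * 8760 / 1890 = 45.0 kg/year

45.0 kg/year


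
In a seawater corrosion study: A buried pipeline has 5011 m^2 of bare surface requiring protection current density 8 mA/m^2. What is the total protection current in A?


I = area * current density, then convert mA → A (÷1000)
I = 5011 * 8 / 1000 = 40.09 A

40.09 A


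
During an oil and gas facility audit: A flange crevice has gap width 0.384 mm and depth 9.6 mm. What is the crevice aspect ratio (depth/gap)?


Aspect ratio = depth / gap
Ratio = 9.6 / 0.384 = 25.0

25.0


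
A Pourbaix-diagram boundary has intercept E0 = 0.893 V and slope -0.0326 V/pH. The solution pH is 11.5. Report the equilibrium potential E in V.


Apply the Pourbaix line equation: E = E0 + slope*pH
E = 0.893 + (-0.0326)*11.5 = 0.893 + (-0.3749) = 0.5181 V
Rounded to 3 decimal places: E = 0.518 V

0.518 V


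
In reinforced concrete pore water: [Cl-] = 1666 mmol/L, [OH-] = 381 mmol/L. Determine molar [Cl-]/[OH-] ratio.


Threshold parameter = [Cl-] / [OH-] (molar basis; both in mmol/L, so units cancel)
Ratio = 1666 / 381 = 4.37

4.37


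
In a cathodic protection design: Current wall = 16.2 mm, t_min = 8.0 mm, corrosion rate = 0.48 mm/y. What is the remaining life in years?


Apply the remaining-life relation: RL = (t_current − t_min) / CR
RL = (16.2 − 8.0) / 0.48 = 8.2 / 0.48 = 17.1 years

17.1 years


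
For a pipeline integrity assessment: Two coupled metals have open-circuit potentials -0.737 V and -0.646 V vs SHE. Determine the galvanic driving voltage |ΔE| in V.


Driving voltage is the absolute potential difference.
|ΔE| = |-0.737 − (-0.646)| = 0.091 V

0.091 V


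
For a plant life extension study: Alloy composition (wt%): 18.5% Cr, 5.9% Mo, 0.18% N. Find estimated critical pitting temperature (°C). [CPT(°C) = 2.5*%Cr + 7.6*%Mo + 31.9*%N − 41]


Apply the ASTM G48 empirical CPT estimate: CPT(°C) = 2.5*%Cr + 7.6*%Mo + 31.9*%N − 41
2.5*18.5 = 46.25; 7.6*5.9 = 44.84; 31.9*0.18 = 5.742
CPT = 46.25 + 44.84 + 5.742 − 41 = 55.832 °C
Rounded to 0.1 °C: CPT ≈ 55.8 °C

55.8 °C


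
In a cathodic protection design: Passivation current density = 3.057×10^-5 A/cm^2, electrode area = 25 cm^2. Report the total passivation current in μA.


I = i_pass * A, then convert A → μA (×10^6)
I = 3.057×10^-5 * 25 * 10^6 = 764.25 μA

764.25 μA


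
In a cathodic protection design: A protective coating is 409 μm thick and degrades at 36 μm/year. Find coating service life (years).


Service life = thickness / degradation rate
Life = 409 / 36 = 11.4 years

11.4 years


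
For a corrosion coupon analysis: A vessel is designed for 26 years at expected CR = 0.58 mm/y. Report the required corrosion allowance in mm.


Corrosion allowance = CR × design life
CA = 0.58 * 26 = 15.08 mm

15.08 mm


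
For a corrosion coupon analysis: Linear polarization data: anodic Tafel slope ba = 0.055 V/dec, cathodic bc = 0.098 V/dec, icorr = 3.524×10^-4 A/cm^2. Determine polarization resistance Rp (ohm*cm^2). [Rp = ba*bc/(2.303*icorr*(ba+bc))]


Apply the Stern-Geary equation: Rp = ba*bc / (2.303*icorr*(ba+bc))
ba*bc = 0.055*0.098 = 0.00539
ba+bc = 0.153; 2.303*icorr*(ba+bc) = 2.303*3.524×10^-4*0.153 = 1.2417131×10^-4
Rp = 0.00539 / 1.2417131×10^-4 = 43.41 ohm*cm^2

43.41 ohm*cm^2


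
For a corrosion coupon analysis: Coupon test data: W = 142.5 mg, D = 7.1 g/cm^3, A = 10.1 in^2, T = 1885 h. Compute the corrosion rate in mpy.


Apply the mpy weight-loss relation: CR = 534 * W / (D * A * T)
Numerator: 534 * 142.5 = 76095.0
Denominator: 7.1 * 10.1 * 1885 = 135173.35
CR = 76095.0 / 135173.35 = 0.5629 mpy

0.5629 mpy


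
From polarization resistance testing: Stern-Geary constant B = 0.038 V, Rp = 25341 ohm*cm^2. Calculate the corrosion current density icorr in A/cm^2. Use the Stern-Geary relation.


Apply the Stern-Geary relation: icorr = B / Rp
icorr = 0.038 / 25341 = 1.5×10^-6 A/cm^2

1.5×10^-6 A/cm^2


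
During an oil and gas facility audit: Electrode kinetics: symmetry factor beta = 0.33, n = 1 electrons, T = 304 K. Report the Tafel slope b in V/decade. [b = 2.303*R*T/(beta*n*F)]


Apply the Tafel slope relation: b = 2.303*R*T/(beta*n*F)
Numerator: 2.303 * 8.314 * 304 = 5820.73
Denominator: 0.33 * 1 * 96485 = 31840.05
b = 5820.73 / 31840.05 = 0.183 V/decade

0.183 V/decade


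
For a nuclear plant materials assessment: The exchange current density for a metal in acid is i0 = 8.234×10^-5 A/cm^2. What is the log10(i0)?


i0 = 8.234×10^-5 A/cm^2
log10(i0) = -4.084

-4.084


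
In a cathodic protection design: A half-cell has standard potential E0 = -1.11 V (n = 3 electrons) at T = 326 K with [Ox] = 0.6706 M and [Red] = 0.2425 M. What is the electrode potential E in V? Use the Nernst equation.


Apply the Nernst equation: E = E0 + (RT/nF)*ln([Ox]/[Red])
Step 1: RT/nF = 8.314*326/(3*96485) = 0.00936368 V
Step 2: [Ox]/[Red] = 0.6706/0.2425 = 2.765361
Step 3: ln(2.765361) = 1.017171
Step 4: correction = 0.00936368 * 1.017171 = 0.0095 V
E = -1.11 + 0.0095 = -1.1005 V

-1.1005 V


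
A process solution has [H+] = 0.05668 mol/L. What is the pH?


pH = −log10[H+]
pH = −log10(0.05668) = 1.25

1.25


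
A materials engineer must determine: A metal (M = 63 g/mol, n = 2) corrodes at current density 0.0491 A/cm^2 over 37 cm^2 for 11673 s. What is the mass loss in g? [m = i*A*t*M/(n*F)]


Apply Faraday's law: m = i*A*t*M / (n*F)
Total charge passed Q = i*A*t = 0.0491*37*11673 = 21206.3391 C
m = Q*M/(n*F) = 21206.3391*63/(2*96485) = 6.9234 g

6.9234 g


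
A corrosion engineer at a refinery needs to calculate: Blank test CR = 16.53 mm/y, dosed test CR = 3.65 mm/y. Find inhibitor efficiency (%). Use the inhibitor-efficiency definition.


Apply the inhibitor-efficiency definition: IE = (CR_blank − CR_inh)/CR_blank × 100
IE = (16.53 − 3.65) / 16.53 × 100
IE = 12.88 / 16.53 × 100 = 77.9 %

77.9 %


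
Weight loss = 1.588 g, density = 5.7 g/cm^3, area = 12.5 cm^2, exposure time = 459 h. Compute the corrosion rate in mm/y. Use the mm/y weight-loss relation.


Apply the mm/y weight-loss relation: CR = 87600 * W / (D * A * T)
Numerator: 87600 * 1.588 = 139108.8
Denominator: 5.7 * 12.5 * 459 = 32703.75
CR = 139108.8 / 32703.75 = 4.2536 mm/y

4.2536 mm/y


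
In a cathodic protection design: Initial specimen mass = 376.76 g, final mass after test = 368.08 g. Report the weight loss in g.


Weight loss = initial − final
WL = 376.76 − 368.08 = 8.68 g

8.68 g


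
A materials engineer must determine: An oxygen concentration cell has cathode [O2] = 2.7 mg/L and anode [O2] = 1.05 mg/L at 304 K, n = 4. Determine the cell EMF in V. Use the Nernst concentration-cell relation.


Apply the Nernst concentration-cell relation: E = (RT/nF)*ln(C_cathode/C_anode)
RT/nF = 8.314*304/(4*96485) = 0.00654883 V
ln(2.7/1.05) = 0.94446
E = 0.00654883 * 0.94446 = 0.00619 V

0.00619 V


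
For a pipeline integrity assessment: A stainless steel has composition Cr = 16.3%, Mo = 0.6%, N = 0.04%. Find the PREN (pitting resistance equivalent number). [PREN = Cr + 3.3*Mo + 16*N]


Apply the PREN formula: PREN = Cr + 3.3*Mo + 16*N
PREN = 16.3 + 3.3*0.6 + 16*0.04
PREN = 16.3 + 1.98 + 0.64 = 18.92

18.92


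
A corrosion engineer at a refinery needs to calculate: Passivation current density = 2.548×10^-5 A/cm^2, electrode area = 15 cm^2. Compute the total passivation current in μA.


I = i_pass * A, then convert A → μA (×10^6)
I = 2.548×10^-5 * 15 * 10^6 = 382.2 μA

382.2 μA


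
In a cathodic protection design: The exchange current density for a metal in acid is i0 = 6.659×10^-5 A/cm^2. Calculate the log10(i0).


i0 = 6.659×10^-5 A/cm^2
log10(i0) = -4.177

-4.177


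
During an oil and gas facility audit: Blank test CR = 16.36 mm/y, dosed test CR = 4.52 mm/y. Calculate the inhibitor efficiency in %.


Apply the inhibitor-efficiency definition: IE = (CR_blank − CR_inh)/CR_blank × 100
IE = (16.36 − 4.52) / 16.36 × 100
IE = 11.84 / 16.36 × 100 = 72.4 %

72.4 %


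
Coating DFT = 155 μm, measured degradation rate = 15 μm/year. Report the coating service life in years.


Service life = thickness / degradation rate
Life = 155 / 15 = 10.3 years

10.3 years


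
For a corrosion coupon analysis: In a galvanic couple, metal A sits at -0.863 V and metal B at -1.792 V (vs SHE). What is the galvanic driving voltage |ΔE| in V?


Driving voltage is the absolute potential difference.
|ΔE| = |-0.863 − (-1.792)| = 0.929 V

0.929 V


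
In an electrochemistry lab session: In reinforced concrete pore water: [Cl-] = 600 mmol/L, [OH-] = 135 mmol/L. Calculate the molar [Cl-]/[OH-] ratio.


Threshold parameter = [Cl-] / [OH-] (molar basis; both in mmol/L, so units cancel)
Ratio = 600 / 135 = 4.44

4.44


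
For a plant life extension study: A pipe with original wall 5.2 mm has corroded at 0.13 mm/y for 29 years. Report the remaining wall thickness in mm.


Remaining wall = original − CR × time
t = 5.2 − 0.13*29 = 5.2 − 3.77 = 1.43 mm

1.43 mm


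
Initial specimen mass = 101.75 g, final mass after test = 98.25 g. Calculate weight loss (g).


Weight loss = initial − final
WL = 101.75 − 98.25 = 3.5 g

3.5 g


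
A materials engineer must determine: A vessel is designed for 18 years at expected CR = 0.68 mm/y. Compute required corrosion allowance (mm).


Corrosion allowance = CR × design life
CA = 0.68 * 18 = 12.24 mm

12.24 mm


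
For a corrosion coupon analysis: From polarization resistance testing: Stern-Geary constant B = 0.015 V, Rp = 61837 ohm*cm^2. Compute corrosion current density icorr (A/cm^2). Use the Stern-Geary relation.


Apply the Stern-Geary relation: icorr = B / Rp
icorr = 0.015 / 61837 = 2.426×10^-7 A/cm^2

2.426×10^-7 A/cm^2


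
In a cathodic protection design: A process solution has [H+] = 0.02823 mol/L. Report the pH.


pH = −log10[H+]
pH = −log10(0.02823) = 1.55

1.55


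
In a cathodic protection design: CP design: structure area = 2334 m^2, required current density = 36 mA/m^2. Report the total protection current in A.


I = area * current density, then convert mA → A (÷1000)
I = 2334 * 36 / 1000 = 84.02 A

84.02 A


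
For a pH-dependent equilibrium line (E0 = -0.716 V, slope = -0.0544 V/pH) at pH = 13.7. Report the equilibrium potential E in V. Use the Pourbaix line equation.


Apply the Pourbaix line equation: E = E0 + slope*pH
E = -0.716 + (-0.0544)*13.7 = -0.716 + (-0.74528) = -1.46128 V
Rounded to 3 decimal places: E = -1.461 V

-1.461 V


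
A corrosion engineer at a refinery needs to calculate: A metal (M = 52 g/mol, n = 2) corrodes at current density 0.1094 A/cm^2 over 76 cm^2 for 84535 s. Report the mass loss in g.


Apply Faraday's law: m = i*A*t*M / (n*F)
Total charge passed Q = i*A*t = 0.1094*76*84535 = 702857.804 C
m = Q*M/(n*F) = 702857.804*52/(2*96485) = 189.40046 g

189.40046 g


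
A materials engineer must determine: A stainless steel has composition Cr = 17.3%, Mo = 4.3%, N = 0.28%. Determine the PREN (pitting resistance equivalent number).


Apply the PREN formula: PREN = Cr + 3.3*Mo + 16*N
PREN = 17.3 + 3.3*4.3 + 16*0.28
PREN = 17.3 + 14.19 + 4.48 = 35.97

35.97


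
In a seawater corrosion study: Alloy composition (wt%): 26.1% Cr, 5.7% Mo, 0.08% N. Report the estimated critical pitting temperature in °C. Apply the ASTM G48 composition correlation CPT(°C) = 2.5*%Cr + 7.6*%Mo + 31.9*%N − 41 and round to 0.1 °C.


Apply the ASTM G48 empirical CPT estimate: CPT(°C) = 2.5*%Cr + 7.6*%Mo + 31.9*%N − 41
2.5*26.1 = 65.25; 7.6*5.7 = 43.32; 31.9*0.08 = 2.552
CPT = 65.25 + 43.32 + 2.552 − 41 = 70.122 °C
Rounded to 0.1 °C: CPT ≈ 70.1 °C

70.1 °C


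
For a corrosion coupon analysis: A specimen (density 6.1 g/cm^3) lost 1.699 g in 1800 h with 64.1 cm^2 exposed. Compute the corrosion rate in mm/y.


Apply the mm/y weight-loss relation: CR = 87600 * W / (D * A * T)
Numerator: 87600 * 1.699 = 148832.4
Denominator: 6.1 * 64.1 * 1800 = 703818.0
CR = 148832.4 / 703818.0 = 0.21146 mm/y

0.21146 mm/y


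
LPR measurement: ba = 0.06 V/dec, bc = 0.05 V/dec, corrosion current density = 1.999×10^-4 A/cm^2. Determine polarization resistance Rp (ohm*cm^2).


Apply the Stern-Geary equation: Rp = ba*bc / (2.303*icorr*(ba+bc))
ba*bc = 0.06*0.05 = 0.003
ba+bc = 0.11; 2.303*icorr*(ba+bc) = 2.303*1.999×10^-4*0.11 = 5.0640667×10^-5
Rp = 0.003 / 5.0640667×10^-5 = 59.24 ohm*cm^2

59.24 ohm*cm^2


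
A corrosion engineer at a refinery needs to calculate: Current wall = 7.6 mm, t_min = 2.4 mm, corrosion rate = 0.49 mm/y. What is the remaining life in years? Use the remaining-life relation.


Apply the remaining-life relation: RL = (t_current − t_min) / CR
RL = (7.6 − 2.4) / 0.49 = 5.2 / 0.49 = 10.6 years

10.6 years


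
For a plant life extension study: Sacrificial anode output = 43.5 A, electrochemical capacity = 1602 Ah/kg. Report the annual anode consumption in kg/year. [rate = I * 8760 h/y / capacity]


Annual consumption = current * hours per year / capacity
Rate = 43.5 * 8760 / 1602 = 237.9 kg/year

237.9 kg/year


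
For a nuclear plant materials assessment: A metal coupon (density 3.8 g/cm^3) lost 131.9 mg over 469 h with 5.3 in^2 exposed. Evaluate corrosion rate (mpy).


Apply the mpy weight-loss relation: CR = 534 * W / (D * A * T)
Numerator: 534 * 131.9 = 70434.6
Denominator: 3.8 * 5.3 * 469 = 9445.66
CR = 70434.6 / 9445.66 = 7.457 mpy

7.457 mpy


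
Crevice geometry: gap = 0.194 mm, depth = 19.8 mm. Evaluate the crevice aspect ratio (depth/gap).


Aspect ratio = depth / gap
Ratio = 19.8 / 0.194 = 102.1

102.1


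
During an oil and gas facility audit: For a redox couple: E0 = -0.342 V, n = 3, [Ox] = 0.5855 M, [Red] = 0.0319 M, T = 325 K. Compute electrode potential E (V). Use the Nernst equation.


Apply the Nernst equation: E = E0 + (RT/nF)*ln([Ox]/[Red])
Step 1: RT/nF = 8.314*325/(3*96485) = 0.00933496 V
Step 2: [Ox]/[Red] = 0.5855/0.0319 = 18.354232
Step 3: ln(18.354232) = 2.90986
Step 4: correction = 0.00933496 * 2.90986 = 0.027 V
E = -0.342 + 0.027 = -0.315 V

-0.315 V


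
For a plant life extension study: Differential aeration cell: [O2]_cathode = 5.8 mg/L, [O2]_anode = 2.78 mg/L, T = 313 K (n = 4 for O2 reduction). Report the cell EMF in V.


Apply the Nernst concentration-cell relation: E = (RT/nF)*ln(C_cathode/C_anode)
RT/nF = 8.314*313/(4*96485) = 0.00674271 V
ln(5.8/2.78) = 0.73541
E = 0.00674271 * 0.73541 = 0.00496 V

0.00496 V


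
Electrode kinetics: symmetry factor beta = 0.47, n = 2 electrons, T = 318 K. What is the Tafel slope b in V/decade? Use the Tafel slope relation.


Apply the Tafel slope relation: b = 2.303*R*T/(beta*n*F)
Numerator: 2.303 * 8.314 * 318 = 6088.79
Denominator: 0.47 * 2 * 96485 = 90695.9
b = 6088.79 / 90695.9 = 0.0671 V/decade

0.0671 V/decade


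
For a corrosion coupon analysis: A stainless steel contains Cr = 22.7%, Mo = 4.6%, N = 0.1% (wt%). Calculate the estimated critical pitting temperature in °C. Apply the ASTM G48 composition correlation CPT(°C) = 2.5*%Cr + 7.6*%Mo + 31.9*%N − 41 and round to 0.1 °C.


Apply the ASTM G48 empirical CPT estimate: CPT(°C) = 2.5*%Cr + 7.6*%Mo + 31.9*%N − 41
2.5*22.7 = 56.75; 7.6*4.6 = 34.96; 31.9*0.1 = 3.19
CPT = 56.75 + 34.96 + 3.19 − 41 = 53.9 °C
Rounded to 0.1 °C: CPT ≈ 53.9 °C

53.9 °C


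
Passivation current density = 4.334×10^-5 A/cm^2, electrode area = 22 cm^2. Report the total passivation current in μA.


I = i_pass * A, then convert A → μA (×10^6)
I = 4.334×10^-5 * 22 * 10^6 = 953.48 μA

953.48 μA


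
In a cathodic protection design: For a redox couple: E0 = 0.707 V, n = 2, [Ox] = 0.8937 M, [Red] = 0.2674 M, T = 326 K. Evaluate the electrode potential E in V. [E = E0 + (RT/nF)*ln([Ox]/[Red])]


Apply the Nernst equation: E = E0 + (RT/nF)*ln([Ox]/[Red])
Step 1: RT/nF = 8.314*326/(2*96485) = 0.01404552 V
Step 2: [Ox]/[Red] = 0.8937/0.2674 = 3.342184
Step 3: ln(3.342184) = 1.206624
Step 4: correction = 0.01404552 * 1.206624 = 0.017 V
E = 0.707 + 0.017 = 0.724 V

0.724 V
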